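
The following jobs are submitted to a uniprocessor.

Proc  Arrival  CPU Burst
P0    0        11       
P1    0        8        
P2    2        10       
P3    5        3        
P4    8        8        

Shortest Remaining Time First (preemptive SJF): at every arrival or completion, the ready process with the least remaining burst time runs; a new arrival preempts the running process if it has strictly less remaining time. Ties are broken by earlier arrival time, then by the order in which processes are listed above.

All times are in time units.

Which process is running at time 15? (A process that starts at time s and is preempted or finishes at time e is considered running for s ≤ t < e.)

Schedule: | P1 0-8 | P3 8-11 | P4 11-19 | P2 19-29 | P0 29-40 |
Completion: P0=40  P1=8  P2=29  P3=11  P4=19

P4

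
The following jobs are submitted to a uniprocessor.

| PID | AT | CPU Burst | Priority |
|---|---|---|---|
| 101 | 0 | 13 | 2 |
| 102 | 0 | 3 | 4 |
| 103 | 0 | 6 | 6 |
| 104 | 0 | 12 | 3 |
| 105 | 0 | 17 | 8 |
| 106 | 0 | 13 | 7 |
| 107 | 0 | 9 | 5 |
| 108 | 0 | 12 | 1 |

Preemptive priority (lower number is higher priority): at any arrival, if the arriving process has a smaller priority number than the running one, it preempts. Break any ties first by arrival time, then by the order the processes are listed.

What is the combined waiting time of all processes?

286

Schedule: | 108 0-12 | 101 12-25 | 104 25-37 | 102 37-40 | 107 40-49 | 103 49-55 | 106 55-68 | 105 68-85 |
Completion: 101=25  102=40  103=55  104=37  105=85  106=68  107=49  108=12
Turnaround (C−A): 101=25  102=40  103=55  104=37  105=85  106=68  107=49  108=12
Waiting = turnaround − burst: 101=12, 102=37, 103=49, 104=25, 105=68, 106=55, 107=40, 108=0
Total waiting = 12 + 37 + 49 + 25 + 68 + 55 + 40 + 0 = 286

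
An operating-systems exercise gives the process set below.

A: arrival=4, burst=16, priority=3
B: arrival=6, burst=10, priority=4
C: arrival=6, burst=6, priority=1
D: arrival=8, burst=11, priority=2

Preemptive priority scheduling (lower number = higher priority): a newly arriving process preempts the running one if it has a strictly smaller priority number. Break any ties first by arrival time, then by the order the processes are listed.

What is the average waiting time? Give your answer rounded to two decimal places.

Timeline: | idle 0-4 | A 4-6 | C 6-12 | D 12-23 | A 23-37 | B 37-47 |
Completion: A=37  B=47  C=12  D=23
Waiting times: A=17, B=31, C=0, D=4
Average waiting = (17+31+0+4) / 4 = 52/4 = 13.00

13.00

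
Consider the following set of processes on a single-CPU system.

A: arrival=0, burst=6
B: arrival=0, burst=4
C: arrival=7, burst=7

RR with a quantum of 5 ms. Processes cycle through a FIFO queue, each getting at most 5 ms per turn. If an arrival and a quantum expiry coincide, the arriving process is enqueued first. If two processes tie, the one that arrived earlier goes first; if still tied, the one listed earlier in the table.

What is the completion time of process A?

Schedule: | A 0-5 | B 5-9 | A 9-10 | C 10-17 |
Completion: A=10  B=9  C=17
Turnaround (C−A): A=10  B=9  C=10

10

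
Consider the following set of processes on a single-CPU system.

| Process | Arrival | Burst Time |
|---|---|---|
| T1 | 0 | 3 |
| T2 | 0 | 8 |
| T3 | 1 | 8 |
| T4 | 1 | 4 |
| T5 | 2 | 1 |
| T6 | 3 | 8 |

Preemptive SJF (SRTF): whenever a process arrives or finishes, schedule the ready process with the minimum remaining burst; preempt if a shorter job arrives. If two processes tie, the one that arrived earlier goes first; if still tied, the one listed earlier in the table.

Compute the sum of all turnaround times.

Schedule: | T1 0-3 | T5 3-4 | T4 4-8 | T2 8-16 | T3 16-24 | T6 24-32 |
Completion: T1=3  T2=16  T3=24  T4=8  T5=4  T6=32
Turnaround (C−A): T1=3  T2=16  T3=23  T4=7  T5=2  T6=29
Turnaround = completion − arrival: T1=3, T2=16, T3=23, T4=7, T5=2, T6=29
Total turnaround = 3 + 16 + 23 + 7 + 2 + 29 = 80

80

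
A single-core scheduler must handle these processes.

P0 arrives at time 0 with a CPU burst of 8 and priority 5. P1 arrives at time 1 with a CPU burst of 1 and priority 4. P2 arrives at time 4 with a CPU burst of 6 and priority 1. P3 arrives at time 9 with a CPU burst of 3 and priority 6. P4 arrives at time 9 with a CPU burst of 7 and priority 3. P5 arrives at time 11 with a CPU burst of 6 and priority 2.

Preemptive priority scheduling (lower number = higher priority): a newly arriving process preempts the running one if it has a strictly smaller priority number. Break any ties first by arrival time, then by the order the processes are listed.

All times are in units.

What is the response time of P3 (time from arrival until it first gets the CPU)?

Timeline: | P0 0-1 | P1 1-2 | P0 2-4 | P2 4-10 | P4 10-11 | P5 11-17 | P4 17-23 | P0 23-28 | P3 28-31 |
Completion: P0=28  P1=2  P2=10  P3=31  P4=23  P5=17
Response(P3) = first start − arrival = 28 − 9 = 19

19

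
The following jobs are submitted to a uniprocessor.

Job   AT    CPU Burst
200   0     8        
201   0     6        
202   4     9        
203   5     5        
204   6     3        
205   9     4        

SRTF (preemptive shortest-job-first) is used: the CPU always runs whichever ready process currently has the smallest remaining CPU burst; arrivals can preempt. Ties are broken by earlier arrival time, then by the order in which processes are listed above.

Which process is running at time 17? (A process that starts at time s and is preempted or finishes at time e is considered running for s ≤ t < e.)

Timeline: | 201 0-6 | 204 6-9 | 205 9-13 | 203 13-18 | 200 18-26 | 202 26-35 |
Completion: 200=26  201=6  202=35  203=18  204=9  205=13
Turnaround (C−A): 200=26  201=6  202=31  203=13  204=3  205=4

203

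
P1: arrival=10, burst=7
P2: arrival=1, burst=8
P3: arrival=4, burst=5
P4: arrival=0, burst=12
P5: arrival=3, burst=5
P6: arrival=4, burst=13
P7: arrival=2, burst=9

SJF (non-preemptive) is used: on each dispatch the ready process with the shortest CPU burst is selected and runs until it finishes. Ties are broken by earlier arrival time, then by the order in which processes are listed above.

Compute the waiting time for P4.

Schedule: | P4 0-12 | P5 12-17 | P3 17-22 | P1 22-29 | P2 29-37 | P7 37-46 | P6 46-59 |
Completion: P1=29  P2=37  P3=22  P4=12  P5=17  P6=59  P7=46
Waiting(P4) = turnaround − burst = 12 − 12 = 0

0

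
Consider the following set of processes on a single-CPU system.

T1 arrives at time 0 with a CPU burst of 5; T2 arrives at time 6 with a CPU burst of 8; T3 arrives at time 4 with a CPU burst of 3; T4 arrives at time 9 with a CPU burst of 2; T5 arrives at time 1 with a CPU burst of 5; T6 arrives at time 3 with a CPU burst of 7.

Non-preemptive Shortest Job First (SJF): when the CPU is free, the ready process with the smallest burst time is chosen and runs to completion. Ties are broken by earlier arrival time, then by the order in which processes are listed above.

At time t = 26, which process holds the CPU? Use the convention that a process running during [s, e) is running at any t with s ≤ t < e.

T2

Schedule: | T1 0-5 | T3 5-8 | T5 8-13 | T4 13-15 | T6 15-22 | T2 22-30 |
Completion: T1=5  T2=30  T3=8  T4=15  T5=13  T6=22
Turnaround (C−A): T1=5  T2=24  T3=4  T4=6  T5=12  T6=19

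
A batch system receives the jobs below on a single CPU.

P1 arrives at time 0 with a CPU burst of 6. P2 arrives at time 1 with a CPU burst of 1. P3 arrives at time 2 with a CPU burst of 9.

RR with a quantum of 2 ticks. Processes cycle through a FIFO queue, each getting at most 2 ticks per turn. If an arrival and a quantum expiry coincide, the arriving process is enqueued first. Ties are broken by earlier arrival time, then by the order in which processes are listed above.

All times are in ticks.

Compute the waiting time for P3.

Schedule: | P1 0-2 | P2 2-3 | P3 3-5 | P1 5-7 | P3 7-9 | P1 9-11 | P3 11-16 |
Completion: P1=11  P2=3  P3=16
Turnaround (C−A): P1=11  P2=2  P3=14
Waiting(P3) = turnaround − burst = 14 − 9 = 5

5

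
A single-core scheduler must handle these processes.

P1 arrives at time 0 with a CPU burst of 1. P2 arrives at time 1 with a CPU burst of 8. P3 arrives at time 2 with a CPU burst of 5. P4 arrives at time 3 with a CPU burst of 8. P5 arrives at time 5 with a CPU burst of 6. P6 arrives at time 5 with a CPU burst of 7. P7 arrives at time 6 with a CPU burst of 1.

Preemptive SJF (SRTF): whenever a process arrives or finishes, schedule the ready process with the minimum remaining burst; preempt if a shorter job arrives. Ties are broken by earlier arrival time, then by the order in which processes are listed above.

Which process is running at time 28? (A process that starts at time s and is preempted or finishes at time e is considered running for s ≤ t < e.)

Timeline: | P1 0-1 | P2 1-2 | P3 2-7 | P7 7-8 | P5 8-14 | P2 14-21 | P6 21-28 | P4 28-36 |
Completion: P1=1  P2=21  P3=7  P4=36  P5=14  P6=28  P7=8
Turnaround (C−A): P1=1  P2=20  P3=5  P4=33  P5=9  P6=23  P7=2

P4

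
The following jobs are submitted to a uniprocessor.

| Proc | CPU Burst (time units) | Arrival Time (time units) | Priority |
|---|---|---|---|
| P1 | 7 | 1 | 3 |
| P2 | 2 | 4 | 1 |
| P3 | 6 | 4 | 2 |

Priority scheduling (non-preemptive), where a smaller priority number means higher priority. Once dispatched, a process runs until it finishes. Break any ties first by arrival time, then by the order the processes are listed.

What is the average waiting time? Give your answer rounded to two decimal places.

3.33

Schedule: | idle 0-1 | P1 1-8 | P2 8-10 | P3 10-16 |
Completion: P1=8  P2=10  P3=16
Waiting times: P1=0, P2=4, P3=6
Average waiting = (0+4+6) / 3 = 10/3 = 3.33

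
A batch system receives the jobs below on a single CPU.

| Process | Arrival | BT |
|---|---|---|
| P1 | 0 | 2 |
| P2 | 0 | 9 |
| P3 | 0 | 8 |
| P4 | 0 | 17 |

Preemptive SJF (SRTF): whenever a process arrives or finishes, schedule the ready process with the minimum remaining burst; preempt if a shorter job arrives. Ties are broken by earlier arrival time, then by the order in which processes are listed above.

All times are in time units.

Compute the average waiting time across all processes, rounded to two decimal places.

Timeline: | P1 0-2 | P3 2-10 | P2 10-19 | P4 19-36 |
Completion: P1=2  P2=19  P3=10  P4=36
Turnaround (C−A): P1=2  P2=19  P3=10  P4=36
Waiting times: P1=0, P2=10, P3=2, P4=19
Average waiting = (0+10+2+19) / 4 = 31/4 = 7.75

7.75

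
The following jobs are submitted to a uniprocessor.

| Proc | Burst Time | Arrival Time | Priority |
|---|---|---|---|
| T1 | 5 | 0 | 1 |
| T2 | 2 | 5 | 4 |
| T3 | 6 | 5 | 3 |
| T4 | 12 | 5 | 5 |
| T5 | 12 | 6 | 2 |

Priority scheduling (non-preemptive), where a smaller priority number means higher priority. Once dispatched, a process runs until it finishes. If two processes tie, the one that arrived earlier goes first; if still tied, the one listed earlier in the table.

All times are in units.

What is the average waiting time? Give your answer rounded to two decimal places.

8.60

Schedule: | T1 0-5 | T3 5-11 | T5 11-23 | T2 23-25 | T4 25-37 |
Completion: T1=5  T2=25  T3=11  T4=37  T5=23
Turnaround (C−A): T1=5  T2=20  T3=6  T4=32  T5=17
Waiting times: T1=0, T2=18, T3=0, T4=20, T5=5
Average waiting = (0+18+0+20+5) / 5 = 43/5 = 8.60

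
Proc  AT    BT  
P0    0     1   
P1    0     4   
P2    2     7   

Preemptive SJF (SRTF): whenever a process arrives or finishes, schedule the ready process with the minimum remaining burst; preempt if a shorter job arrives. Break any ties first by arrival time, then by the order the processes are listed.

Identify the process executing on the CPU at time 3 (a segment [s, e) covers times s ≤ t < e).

P1

Schedule: | P0 0-1 | P1 1-5 | P2 5-12 |
Completion: P0=1  P1=5  P2=12
Turnaround (C−A): P0=1  P1=5  P2=10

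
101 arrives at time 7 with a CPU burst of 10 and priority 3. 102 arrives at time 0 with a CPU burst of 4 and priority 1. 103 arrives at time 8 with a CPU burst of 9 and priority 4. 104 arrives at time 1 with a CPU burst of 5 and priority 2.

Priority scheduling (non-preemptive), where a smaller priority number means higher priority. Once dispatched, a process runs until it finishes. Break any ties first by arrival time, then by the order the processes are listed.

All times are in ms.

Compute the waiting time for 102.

Schedule: | 102 0-4 | 104 4-9 | 101 9-19 | 103 19-28 |
Completion: 101=19  102=4  103=28  104=9
Waiting(102) = turnaround − burst = 4 − 4 = 0

0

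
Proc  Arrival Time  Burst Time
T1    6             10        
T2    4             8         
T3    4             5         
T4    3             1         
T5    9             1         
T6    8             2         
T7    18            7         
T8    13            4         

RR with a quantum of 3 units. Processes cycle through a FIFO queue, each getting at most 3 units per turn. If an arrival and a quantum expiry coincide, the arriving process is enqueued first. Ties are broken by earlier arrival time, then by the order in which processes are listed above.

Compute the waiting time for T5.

Gantt: | idle 0-3 | T4 3-4 | T2 4-7 | T3 7-10 | T1 10-13 | T2 13-16 | T6 16-18 | T5 18-19 | T3 19-21 | T8 21-24 | T1 24-27 | T2 27-29 | T7 29-32 | T8 32-33 | T1 33-36 | T7 36-39 | T1 39-40 | T7 40-41 |
Completion: T1=40  T2=29  T3=21  T4=4  T5=19  T6=18  T7=41  T8=33
Waiting(T5) = turnaround − burst = 10 − 1 = 9

9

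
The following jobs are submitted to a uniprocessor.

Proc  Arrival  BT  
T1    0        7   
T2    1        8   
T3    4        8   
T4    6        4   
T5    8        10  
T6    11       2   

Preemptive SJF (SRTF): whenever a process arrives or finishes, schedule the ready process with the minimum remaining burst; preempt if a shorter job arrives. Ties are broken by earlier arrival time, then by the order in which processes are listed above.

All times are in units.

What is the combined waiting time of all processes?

51

Schedule: | T1 0-7 | T4 7-11 | T6 11-13 | T2 13-21 | T3 21-29 | T5 29-39 |
Completion: T1=7  T2=21  T3=29  T4=11  T5=39  T6=13
Turnaround (C−A): T1=7  T2=20  T3=25  T4=5  T5=31  T6=2
Waiting = turnaround − burst: T1=0, T2=12, T3=17, T4=1, T5=21, T6=0
Total waiting = 0 + 12 + 17 + 1 + 21 + 0 = 51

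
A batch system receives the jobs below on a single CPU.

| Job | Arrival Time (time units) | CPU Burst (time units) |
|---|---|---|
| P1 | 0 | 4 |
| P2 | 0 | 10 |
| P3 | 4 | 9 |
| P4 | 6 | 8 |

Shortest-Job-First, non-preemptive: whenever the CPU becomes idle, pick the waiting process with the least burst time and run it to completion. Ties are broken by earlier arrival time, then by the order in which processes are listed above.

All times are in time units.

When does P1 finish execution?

4

Schedule: | P1 0-4 | P3 4-13 | P4 13-21 | P2 21-31 |
Completion: P1=4  P2=31  P3=13  P4=21
Turnaround (C−A): P1=4  P2=31  P3=9  P4=15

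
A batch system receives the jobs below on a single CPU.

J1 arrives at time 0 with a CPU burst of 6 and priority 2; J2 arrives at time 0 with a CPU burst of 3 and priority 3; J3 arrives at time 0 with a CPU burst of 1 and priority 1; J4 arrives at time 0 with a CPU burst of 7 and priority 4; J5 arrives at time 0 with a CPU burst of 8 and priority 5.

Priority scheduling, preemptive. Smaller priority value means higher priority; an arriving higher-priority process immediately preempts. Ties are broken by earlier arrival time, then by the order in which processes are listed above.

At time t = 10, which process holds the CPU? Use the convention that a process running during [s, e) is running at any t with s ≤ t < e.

Gantt: | J3 0-1 | J1 1-7 | J2 7-10 | J4 10-17 | J5 17-25 |
Completion: J1=7  J2=10  J3=1  J4=17  J5=25

J4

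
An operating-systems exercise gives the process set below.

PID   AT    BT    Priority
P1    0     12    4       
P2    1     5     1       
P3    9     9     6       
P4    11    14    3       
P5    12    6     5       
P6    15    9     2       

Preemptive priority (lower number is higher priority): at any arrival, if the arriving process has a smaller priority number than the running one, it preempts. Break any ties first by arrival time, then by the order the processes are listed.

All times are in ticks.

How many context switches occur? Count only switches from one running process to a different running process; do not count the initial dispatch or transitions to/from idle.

8

Timeline: | P1 0-1 | P2 1-6 | P1 6-11 | P4 11-15 | P6 15-24 | P4 24-34 | P1 34-40 | P5 40-46 | P3 46-55 |
Completion: P1=40  P2=6  P3=55  P4=34  P5=46  P6=24
Turnaround (C−A): P1=40  P2=5  P3=46  P4=23  P5=34  P6=9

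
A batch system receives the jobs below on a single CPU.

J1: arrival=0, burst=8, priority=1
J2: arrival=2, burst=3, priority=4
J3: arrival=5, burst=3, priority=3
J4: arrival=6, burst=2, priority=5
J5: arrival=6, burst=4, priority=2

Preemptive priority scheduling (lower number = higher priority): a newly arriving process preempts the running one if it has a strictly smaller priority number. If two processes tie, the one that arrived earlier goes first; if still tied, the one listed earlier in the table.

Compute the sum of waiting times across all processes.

34

Schedule: | J1 0-8 | J5 8-12 | J3 12-15 | J2 15-18 | J4 18-20 |
Completion: J1=8  J2=18  J3=15  J4=20  J5=12
Turnaround (C−A): J1=8  J2=16  J3=10  J4=14  J5=6
Waiting = turnaround − burst: J1=0, J2=13, J3=7, J4=12, J5=2
Total waiting = 0 + 13 + 7 + 12 + 2 = 34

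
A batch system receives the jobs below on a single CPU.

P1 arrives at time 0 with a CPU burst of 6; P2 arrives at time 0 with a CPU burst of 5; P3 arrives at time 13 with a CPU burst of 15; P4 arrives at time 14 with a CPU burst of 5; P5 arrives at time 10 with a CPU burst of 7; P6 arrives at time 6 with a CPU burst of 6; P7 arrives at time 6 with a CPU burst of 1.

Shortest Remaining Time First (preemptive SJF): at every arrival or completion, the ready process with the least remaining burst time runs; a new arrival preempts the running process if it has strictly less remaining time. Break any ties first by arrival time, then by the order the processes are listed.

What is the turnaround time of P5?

Timeline: | P2 0-5 | P1 5-6 | P7 6-7 | P1 7-12 | P6 12-18 | P4 18-23 | P5 23-30 | P3 30-45 |
Completion: P1=12  P2=5  P3=45  P4=23  P5=30  P6=18  P7=7
Turnaround(P5) = completion − arrival = 30 − 10 = 20

20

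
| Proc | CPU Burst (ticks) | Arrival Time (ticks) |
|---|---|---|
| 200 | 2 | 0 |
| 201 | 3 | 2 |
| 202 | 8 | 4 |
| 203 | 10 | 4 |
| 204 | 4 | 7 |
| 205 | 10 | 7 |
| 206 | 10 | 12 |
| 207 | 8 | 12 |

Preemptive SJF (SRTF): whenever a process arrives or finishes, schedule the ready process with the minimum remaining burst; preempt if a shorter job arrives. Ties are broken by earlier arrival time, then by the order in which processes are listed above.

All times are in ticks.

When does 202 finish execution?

Schedule: | 200 0-2 | 201 2-5 | 202 5-7 | 204 7-11 | 202 11-17 | 207 17-25 | 203 25-35 | 205 35-45 | 206 45-55 |
Completion: 200=2  201=5  202=17  203=35  204=11  205=45  206=55  207=25

17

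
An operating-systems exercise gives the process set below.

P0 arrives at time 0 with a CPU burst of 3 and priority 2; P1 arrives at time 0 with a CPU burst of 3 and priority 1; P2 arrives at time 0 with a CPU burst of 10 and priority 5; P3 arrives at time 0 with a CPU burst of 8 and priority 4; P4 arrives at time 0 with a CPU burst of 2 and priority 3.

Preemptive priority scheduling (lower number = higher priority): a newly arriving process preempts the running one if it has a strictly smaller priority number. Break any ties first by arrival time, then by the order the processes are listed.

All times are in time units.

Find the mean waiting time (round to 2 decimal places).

Gantt: | P1 0-3 | P0 3-6 | P4 6-8 | P3 8-16 | P2 16-26 |
Completion: P0=6  P1=3  P2=26  P3=16  P4=8
Turnaround (C−A): P0=6  P1=3  P2=26  P3=16  P4=8
Waiting times: P0=3, P1=0, P2=16, P3=8, P4=6
Average waiting = (3+0+16+8+6) / 5 = 33/5 = 6.60

6.60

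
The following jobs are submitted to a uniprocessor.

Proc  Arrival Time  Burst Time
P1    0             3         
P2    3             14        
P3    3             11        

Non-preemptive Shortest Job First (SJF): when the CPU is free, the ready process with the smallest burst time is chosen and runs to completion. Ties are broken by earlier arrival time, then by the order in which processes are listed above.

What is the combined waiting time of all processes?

Gantt: | P1 0-3 | P3 3-14 | P2 14-28 |
Completion: P1=3  P2=28  P3=14
Turnaround (C−A): P1=3  P2=25  P3=11
Waiting = turnaround − burst: P1=0, P2=11, P3=0
Total waiting = 0 + 11 + 0 = 11

11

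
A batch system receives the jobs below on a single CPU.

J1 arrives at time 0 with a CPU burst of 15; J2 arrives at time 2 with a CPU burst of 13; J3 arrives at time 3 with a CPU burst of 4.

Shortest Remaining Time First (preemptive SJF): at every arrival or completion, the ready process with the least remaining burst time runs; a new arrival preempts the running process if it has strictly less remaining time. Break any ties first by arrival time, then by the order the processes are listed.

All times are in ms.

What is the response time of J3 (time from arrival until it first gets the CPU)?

0

Schedule: | J1 0-3 | J3 3-7 | J1 7-19 | J2 19-32 |
Completion: J1=19  J2=32  J3=7
Turnaround (C−A): J1=19  J2=30  J3=4
Response(J3) = first start − arrival = 3 − 3 = 0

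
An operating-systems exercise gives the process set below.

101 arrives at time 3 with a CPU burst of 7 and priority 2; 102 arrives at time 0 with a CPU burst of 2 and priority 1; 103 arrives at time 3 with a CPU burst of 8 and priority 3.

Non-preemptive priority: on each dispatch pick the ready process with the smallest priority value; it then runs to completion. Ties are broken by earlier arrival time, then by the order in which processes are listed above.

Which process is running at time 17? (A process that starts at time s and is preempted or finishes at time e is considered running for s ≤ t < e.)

Timeline: | 102 0-2 | idle 2-3 | 101 3-10 | 103 10-18 |
Completion: 101=10  102=2  103=18
Turnaround (C−A): 101=7  102=2  103=15

103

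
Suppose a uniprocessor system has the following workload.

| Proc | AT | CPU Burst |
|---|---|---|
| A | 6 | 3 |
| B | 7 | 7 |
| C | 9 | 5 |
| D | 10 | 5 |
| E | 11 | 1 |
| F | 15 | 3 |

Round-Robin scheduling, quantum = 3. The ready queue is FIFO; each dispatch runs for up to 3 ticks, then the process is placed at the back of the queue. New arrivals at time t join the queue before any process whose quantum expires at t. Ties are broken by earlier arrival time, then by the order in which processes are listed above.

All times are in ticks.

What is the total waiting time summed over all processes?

57

Timeline: | idle 0-6 | A 6-9 | B 9-12 | C 12-15 | D 15-18 | E 18-19 | B 19-22 | F 22-25 | C 25-27 | D 27-29 | B 29-30 |
Completion: A=9  B=30  C=27  D=29  E=19  F=25
Waiting = turnaround − burst: A=0, B=16, C=13, D=14, E=7, F=7
Total waiting = 0 + 16 + 13 + 14 + 7 + 7 = 57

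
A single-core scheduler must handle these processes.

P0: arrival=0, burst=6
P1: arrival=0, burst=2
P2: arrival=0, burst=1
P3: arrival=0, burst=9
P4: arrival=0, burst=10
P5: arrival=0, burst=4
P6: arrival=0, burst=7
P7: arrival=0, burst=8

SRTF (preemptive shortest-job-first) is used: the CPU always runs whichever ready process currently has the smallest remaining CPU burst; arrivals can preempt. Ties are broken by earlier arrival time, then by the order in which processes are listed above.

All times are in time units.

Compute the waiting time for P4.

37

Gantt: | P2 0-1 | P1 1-3 | P5 3-7 | P0 7-13 | P6 13-20 | P7 20-28 | P3 28-37 | P4 37-47 |
Completion: P0=13  P1=3  P2=1  P3=37  P4=47  P5=7  P6=20  P7=28
Waiting(P4) = turnaround − burst = 47 − 10 = 37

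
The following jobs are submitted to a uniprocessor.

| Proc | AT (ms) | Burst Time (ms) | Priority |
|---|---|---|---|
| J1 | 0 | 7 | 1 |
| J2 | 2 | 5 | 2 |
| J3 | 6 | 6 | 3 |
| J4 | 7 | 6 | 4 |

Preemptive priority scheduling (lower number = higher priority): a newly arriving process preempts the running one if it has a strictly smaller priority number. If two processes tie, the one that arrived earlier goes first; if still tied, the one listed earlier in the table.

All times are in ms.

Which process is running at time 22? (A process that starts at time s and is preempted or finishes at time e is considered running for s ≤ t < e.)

J4

Timeline: | J1 0-7 | J2 7-12 | J3 12-18 | J4 18-24 |
Completion: J1=7  J2=12  J3=18  J4=24
Turnaround (C−A): J1=7  J2=10  J3=12  J4=17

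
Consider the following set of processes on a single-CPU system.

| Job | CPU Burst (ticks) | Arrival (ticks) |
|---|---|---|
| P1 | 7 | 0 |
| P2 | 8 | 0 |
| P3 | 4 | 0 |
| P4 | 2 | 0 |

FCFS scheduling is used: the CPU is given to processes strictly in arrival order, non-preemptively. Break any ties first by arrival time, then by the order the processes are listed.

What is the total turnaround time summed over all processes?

Timeline: | P1 0-7 | P2 7-15 | P3 15-19 | P4 19-21 |
Completion: P1=7  P2=15  P3=19  P4=21
Turnaround (C−A): P1=7  P2=15  P3=19  P4=21
Turnaround = completion − arrival: P1=7, P2=15, P3=19, P4=21
Total turnaround = 7 + 15 + 19 + 21 = 62

62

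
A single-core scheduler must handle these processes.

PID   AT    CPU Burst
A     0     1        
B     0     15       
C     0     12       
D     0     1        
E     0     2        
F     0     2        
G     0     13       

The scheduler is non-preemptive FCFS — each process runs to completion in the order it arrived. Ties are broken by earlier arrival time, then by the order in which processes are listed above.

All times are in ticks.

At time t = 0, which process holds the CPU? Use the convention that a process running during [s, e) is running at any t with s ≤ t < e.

A

Timeline: | A 0-1 | B 1-16 | C 16-28 | D 28-29 | E 29-31 | F 31-33 | G 33-46 |
Completion: A=1  B=16  C=28  D=29  E=31  F=33  G=46
Turnaround (C−A): A=1  B=16  C=28  D=29  E=31  F=33  G=46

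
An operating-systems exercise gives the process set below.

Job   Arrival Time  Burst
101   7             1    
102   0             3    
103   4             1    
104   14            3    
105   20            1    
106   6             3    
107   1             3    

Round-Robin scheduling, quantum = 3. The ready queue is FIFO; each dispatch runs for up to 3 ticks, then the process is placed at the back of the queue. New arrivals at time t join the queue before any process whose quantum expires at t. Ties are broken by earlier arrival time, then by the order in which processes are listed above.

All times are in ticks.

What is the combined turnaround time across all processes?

23

Timeline: | 102 0-3 | 107 3-6 | 103 6-7 | 106 7-10 | 101 10-11 | idle 11-14 | 104 14-17 | idle 17-20 | 105 20-21 |
Completion: 101=11  102=3  103=7  104=17  105=21  106=10  107=6
Turnaround (C−A): 101=4  102=3  103=3  104=3  105=1  106=4  107=5
Turnaround = completion − arrival: 101=4, 102=3, 103=3, 104=3, 105=1, 106=4, 107=5
Total turnaround = 4 + 3 + 3 + 3 + 1 + 4 + 5 = 23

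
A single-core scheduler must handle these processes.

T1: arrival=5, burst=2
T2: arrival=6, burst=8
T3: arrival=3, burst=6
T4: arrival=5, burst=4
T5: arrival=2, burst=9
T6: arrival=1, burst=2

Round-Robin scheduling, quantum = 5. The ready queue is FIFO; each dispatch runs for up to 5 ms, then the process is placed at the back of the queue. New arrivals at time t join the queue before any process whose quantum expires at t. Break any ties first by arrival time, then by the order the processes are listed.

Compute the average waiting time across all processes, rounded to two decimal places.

12.17

Schedule: | idle 0-1 | T6 1-3 | T5 3-8 | T3 8-13 | T1 13-15 | T4 15-19 | T2 19-24 | T5 24-28 | T3 28-29 | T2 29-32 |
Completion: T1=15  T2=32  T3=29  T4=19  T5=28  T6=3
Turnaround (C−A): T1=10  T2=26  T3=26  T4=14  T5=26  T6=2
Waiting times: T1=8, T2=18, T3=20, T4=10, T5=17, T6=0
Average waiting = (8+18+20+10+17+0) / 6 = 73/6 = 12.17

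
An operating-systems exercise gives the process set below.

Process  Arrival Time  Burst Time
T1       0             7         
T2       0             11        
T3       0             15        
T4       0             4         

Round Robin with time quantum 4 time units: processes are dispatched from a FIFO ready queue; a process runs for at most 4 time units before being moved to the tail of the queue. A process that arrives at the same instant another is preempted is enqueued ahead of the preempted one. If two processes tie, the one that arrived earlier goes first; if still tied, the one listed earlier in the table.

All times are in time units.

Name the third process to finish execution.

T2

Gantt: | T1 0-4 | T2 4-8 | T3 8-12 | T4 12-16 | T1 16-19 | T2 19-23 | T3 23-27 | T2 27-30 | T3 30-37 |
Completion: T1=19  T2=30  T3=37  T4=16
Turnaround (C−A): T1=19  T2=30  T3=37  T4=16
Finish order: T4 → T1 → T2 → T3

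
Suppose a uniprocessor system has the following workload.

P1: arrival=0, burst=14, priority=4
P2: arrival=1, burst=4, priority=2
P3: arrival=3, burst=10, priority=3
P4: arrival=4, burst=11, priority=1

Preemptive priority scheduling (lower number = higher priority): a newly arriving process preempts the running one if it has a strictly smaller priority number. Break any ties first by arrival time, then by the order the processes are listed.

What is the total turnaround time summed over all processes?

88

Timeline: | P1 0-1 | P2 1-4 | P4 4-15 | P2 15-16 | P3 16-26 | P1 26-39 |
Completion: P1=39  P2=16  P3=26  P4=15
Turnaround = completion − arrival: P1=39, P2=15, P3=23, P4=11
Total turnaround = 39 + 15 + 23 + 11 = 88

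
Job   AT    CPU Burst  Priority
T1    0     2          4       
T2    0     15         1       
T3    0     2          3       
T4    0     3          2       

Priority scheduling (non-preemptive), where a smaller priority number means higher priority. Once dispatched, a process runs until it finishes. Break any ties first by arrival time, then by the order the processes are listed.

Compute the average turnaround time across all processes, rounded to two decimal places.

18.75

Gantt: | T2 0-15 | T4 15-18 | T3 18-20 | T1 20-22 |
Completion: T1=22  T2=15  T3=20  T4=18
Turnaround (C−A): T1=22  T2=15  T3=20  T4=18
Turnaround times: T1=22, T2=15, T3=20, T4=18
Average turnaround = (22+15+20+18) / 4 = 75/4 = 18.75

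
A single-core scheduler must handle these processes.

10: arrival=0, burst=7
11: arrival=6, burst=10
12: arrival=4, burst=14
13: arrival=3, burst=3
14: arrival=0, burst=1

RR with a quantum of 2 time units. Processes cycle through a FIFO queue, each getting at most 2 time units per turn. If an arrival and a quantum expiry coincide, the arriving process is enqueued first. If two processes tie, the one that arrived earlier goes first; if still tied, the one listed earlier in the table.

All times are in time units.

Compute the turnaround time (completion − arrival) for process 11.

25

Gantt: | 10 0-2 | 14 2-3 | 10 3-5 | 13 5-7 | 12 7-9 | 10 9-11 | 11 11-13 | 13 13-14 | 12 14-16 | 10 16-17 | 11 17-19 | 12 19-21 | 11 21-23 | 12 23-25 | 11 25-27 | 12 27-29 | 11 29-31 | 12 31-35 |
Completion: 10=17  11=31  12=35  13=14  14=3
Turnaround (C−A): 10=17  11=25  12=31  13=11  14=3
Turnaround(11) = completion − arrival = 31 − 6 = 25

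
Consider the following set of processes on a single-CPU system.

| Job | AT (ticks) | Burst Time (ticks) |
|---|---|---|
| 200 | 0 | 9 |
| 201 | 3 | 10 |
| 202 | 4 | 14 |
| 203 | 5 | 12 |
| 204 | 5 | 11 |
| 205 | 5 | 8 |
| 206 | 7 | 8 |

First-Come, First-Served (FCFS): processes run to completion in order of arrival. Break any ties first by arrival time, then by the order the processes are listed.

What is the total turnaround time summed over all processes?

269

Timeline: | 200 0-9 | 201 9-19 | 202 19-33 | 203 33-45 | 204 45-56 | 205 56-64 | 206 64-72 |
Completion: 200=9  201=19  202=33  203=45  204=56  205=64  206=72
Turnaround = completion − arrival: 200=9, 201=16, 202=29, 203=40, 204=51, 205=59, 206=65
Total turnaround = 9 + 16 + 29 + 40 + 51 + 59 + 65 = 269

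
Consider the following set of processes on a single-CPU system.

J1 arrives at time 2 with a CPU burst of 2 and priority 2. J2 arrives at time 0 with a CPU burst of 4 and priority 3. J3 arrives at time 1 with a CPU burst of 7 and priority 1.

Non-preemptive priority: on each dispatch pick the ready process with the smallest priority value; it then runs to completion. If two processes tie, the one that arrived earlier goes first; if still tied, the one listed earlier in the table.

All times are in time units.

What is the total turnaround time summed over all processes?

Gantt: | J2 0-4 | J3 4-11 | J1 11-13 |
Completion: J1=13  J2=4  J3=11
Turnaround (C−A): J1=11  J2=4  J3=10
Turnaround = completion − arrival: J1=11, J2=4, J3=10
Total turnaround = 11 + 4 + 10 = 25

25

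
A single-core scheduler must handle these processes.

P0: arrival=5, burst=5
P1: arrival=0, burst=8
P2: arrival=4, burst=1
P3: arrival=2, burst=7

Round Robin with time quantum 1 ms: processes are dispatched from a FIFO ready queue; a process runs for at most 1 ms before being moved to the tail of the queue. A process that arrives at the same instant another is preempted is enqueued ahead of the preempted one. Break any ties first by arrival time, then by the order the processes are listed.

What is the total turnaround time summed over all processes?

Schedule: | P1 0-2 | P3 2-3 | P1 3-4 | P3 4-5 | P2 5-6 | P1 6-7 | P0 7-8 | P3 8-9 | P1 9-10 | P0 10-11 | P3 11-12 | P1 12-13 | P0 13-14 | P3 14-15 | P1 15-16 | P0 16-17 | P3 17-18 | P1 18-19 | P0 19-20 | P3 20-21 |
Completion: P0=20  P1=19  P2=6  P3=21
Turnaround = completion − arrival: P0=15, P1=19, P2=2, P3=19
Total turnaround = 15 + 19 + 2 + 19 = 55

55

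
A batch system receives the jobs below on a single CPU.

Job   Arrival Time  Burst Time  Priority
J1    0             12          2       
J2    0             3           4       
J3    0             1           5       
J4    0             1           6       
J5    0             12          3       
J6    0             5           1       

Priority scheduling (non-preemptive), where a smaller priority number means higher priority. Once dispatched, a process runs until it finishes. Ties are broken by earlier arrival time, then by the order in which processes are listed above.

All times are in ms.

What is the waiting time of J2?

Gantt: | J6 0-5 | J1 5-17 | J5 17-29 | J2 29-32 | J3 32-33 | J4 33-34 |
Completion: J1=17  J2=32  J3=33  J4=34  J5=29  J6=5
Turnaround (C−A): J1=17  J2=32  J3=33  J4=34  J5=29  J6=5
Waiting(J2) = turnaround − burst = 32 − 3 = 29

29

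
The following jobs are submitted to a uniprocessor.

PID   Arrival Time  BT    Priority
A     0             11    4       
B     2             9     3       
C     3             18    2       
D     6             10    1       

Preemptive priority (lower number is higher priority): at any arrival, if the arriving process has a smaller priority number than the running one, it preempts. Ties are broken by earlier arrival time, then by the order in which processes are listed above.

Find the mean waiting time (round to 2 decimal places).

18.75

Gantt: | A 0-2 | B 2-3 | C 3-6 | D 6-16 | C 16-31 | B 31-39 | A 39-48 |
Completion: A=48  B=39  C=31  D=16
Turnaround (C−A): A=48  B=37  C=28  D=10
Waiting times: A=37, B=28, C=10, D=0
Average waiting = (37+28+10+0) / 4 = 75/4 = 18.75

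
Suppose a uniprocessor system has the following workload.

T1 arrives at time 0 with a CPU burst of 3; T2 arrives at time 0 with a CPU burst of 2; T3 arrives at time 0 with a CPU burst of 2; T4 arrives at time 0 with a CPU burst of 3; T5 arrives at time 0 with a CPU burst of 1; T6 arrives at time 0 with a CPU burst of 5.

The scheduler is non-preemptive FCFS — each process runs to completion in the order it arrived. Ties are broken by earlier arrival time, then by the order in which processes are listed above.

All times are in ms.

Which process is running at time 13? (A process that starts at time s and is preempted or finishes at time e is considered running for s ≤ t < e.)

T6

Schedule: | T1 0-3 | T2 3-5 | T3 5-7 | T4 7-10 | T5 10-11 | T6 11-16 |
Completion: T1=3  T2=5  T3=7  T4=10  T5=11  T6=16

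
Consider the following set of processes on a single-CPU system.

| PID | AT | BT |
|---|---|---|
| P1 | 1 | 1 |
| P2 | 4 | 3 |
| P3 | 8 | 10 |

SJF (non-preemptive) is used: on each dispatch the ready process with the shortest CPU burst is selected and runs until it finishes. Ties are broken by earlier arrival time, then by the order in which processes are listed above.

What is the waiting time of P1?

0

Timeline: | idle 0-1 | P1 1-2 | idle 2-4 | P2 4-7 | idle 7-8 | P3 8-18 |
Completion: P1=2  P2=7  P3=18
Turnaround (C−A): P1=1  P2=3  P3=10
Waiting(P1) = turnaround − burst = 1 − 1 = 0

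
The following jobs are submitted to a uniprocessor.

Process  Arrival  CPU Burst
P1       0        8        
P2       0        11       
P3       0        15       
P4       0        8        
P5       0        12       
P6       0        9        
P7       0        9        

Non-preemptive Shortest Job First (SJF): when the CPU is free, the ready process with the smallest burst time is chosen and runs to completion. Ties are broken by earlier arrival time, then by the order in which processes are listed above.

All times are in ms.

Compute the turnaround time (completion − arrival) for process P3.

72

Schedule: | P1 0-8 | P4 8-16 | P6 16-25 | P7 25-34 | P2 34-45 | P5 45-57 | P3 57-72 |
Completion: P1=8  P2=45  P3=72  P4=16  P5=57  P6=25  P7=34
Turnaround (C−A): P1=8  P2=45  P3=72  P4=16  P5=57  P6=25  P7=34
Turnaround(P3) = completion − arrival = 72 − 0 = 72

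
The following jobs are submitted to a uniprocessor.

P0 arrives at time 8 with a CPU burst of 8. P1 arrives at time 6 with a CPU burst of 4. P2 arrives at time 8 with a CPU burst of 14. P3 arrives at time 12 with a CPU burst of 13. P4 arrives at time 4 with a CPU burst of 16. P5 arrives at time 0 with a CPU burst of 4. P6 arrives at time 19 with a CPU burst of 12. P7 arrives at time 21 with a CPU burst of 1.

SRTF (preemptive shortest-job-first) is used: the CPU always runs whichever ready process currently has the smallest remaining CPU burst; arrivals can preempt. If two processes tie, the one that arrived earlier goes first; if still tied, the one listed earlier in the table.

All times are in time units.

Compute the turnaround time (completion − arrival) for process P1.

4

Gantt: | P5 0-4 | P4 4-6 | P1 6-10 | P0 10-18 | P3 18-21 | P7 21-22 | P3 22-32 | P6 32-44 | P4 44-58 | P2 58-72 |
Completion: P0=18  P1=10  P2=72  P3=32  P4=58  P5=4  P6=44  P7=22
Turnaround(P1) = completion − arrival = 10 − 6 = 4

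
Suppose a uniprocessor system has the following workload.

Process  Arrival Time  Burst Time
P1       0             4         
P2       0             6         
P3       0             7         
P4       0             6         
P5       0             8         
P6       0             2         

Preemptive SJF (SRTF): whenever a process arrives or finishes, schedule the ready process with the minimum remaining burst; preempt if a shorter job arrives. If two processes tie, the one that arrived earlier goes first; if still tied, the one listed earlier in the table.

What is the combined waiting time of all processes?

Schedule: | P6 0-2 | P1 2-6 | P2 6-12 | P4 12-18 | P3 18-25 | P5 25-33 |
Completion: P1=6  P2=12  P3=25  P4=18  P5=33  P6=2
Turnaround (C−A): P1=6  P2=12  P3=25  P4=18  P5=33  P6=2
Waiting = turnaround − burst: P1=2, P2=6, P3=18, P4=12, P5=25, P6=0
Total waiting = 2 + 6 + 18 + 12 + 25 + 0 = 63

63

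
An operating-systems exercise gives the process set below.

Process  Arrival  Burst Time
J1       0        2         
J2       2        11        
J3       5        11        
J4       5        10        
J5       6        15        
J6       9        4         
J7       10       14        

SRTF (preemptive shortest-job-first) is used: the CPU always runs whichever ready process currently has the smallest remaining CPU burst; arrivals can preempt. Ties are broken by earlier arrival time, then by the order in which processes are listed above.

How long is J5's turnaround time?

61

Gantt: | J1 0-2 | J2 2-13 | J6 13-17 | J4 17-27 | J3 27-38 | J7 38-52 | J5 52-67 |
Completion: J1=2  J2=13  J3=38  J4=27  J5=67  J6=17  J7=52
Turnaround (C−A): J1=2  J2=11  J3=33  J4=22  J5=61  J6=8  J7=42
Turnaround(J5) = completion − arrival = 67 − 6 = 61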